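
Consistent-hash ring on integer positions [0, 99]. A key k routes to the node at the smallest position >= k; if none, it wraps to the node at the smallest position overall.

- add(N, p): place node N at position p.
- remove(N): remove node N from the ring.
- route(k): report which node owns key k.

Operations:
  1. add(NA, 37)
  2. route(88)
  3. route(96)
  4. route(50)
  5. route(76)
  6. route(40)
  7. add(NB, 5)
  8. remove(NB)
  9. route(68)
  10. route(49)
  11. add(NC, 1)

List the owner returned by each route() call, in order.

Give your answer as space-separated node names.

Op 1: add NA@37 -> ring=[37:NA]
Op 2: route key 88: none >= 88, wrap to smallest pos 37 -> NA
Op 3: route key 96: none >= 96, wrap to smallest pos 37 -> NA
Op 4: route key 50: none >= 50, wrap to smallest pos 37 -> NA
Op 5: route key 76: none >= 76, wrap to smallest pos 37 -> NA
Op 6: route key 40: none >= 40, wrap to smallest pos 37 -> NA
Op 7: add NB@5 -> ring=[5:NB,37:NA]
Op 8: remove NB -> ring=[37:NA]
Op 9: route key 68: none >= 68, wrap to smallest pos 37 -> NA
Op 10: route key 49: none >= 49, wrap to smallest pos 37 -> NA
Op 11: add NC@1 -> ring=[1:NC,37:NA]

Answer: NA NA NA NA NA NA NA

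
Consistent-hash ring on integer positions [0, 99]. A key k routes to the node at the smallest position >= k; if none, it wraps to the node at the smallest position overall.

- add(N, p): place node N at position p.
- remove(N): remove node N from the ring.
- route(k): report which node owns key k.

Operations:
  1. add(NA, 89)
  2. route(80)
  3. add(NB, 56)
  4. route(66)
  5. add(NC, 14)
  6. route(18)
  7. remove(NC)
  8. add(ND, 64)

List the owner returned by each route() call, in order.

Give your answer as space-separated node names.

Op 1: add NA@89 -> ring=[89:NA]
Op 2: route key 80: smallest pos >= 80 is 89 -> NA
Op 3: add NB@56 -> ring=[56:NB,89:NA]
Op 4: route key 66: smallest pos >= 66 is 89 -> NA
Op 5: add NC@14 -> ring=[14:NC,56:NB,89:NA]
Op 6: route key 18: smallest pos >= 18 is 56 -> NB
Op 7: remove NC -> ring=[56:NB,89:NA]
Op 8: add ND@64 -> ring=[56:NB,64:ND,89:NA]

Answer: NA NA NB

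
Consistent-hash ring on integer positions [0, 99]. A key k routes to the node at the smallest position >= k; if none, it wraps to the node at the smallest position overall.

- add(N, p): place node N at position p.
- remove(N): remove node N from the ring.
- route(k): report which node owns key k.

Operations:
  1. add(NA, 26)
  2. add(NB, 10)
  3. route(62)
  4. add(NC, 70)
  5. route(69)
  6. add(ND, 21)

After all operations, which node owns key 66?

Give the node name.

Op 1: add NA@26 -> ring=[26:NA]
Op 2: add NB@10 -> ring=[10:NB,26:NA]
Op 3: route key 62: none >= 62, wrap to smallest pos 10 -> NB
Op 4: add NC@70 -> ring=[10:NB,26:NA,70:NC]
Op 5: route key 69: smallest pos >= 69 is 70 -> NC
Op 6: add ND@21 -> ring=[10:NB,21:ND,26:NA,70:NC]
Final route key 66: smallest pos >= 66 is 70 -> NC

Answer: NC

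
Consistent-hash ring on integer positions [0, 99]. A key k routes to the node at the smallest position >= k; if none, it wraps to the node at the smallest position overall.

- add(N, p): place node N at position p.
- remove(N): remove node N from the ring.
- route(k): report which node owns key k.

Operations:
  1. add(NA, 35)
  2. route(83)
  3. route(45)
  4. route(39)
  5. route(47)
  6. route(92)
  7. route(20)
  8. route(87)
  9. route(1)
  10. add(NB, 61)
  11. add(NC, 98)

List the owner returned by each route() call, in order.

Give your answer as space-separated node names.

Answer: NA NA NA NA NA NA NA NA

Derivation:
Op 1: add NA@35 -> ring=[35:NA]
Op 2: route key 83: none >= 83, wrap to smallest pos 35 -> NA
Op 3: route key 45: none >= 45, wrap to smallest pos 35 -> NA
Op 4: route key 39: none >= 39, wrap to smallest pos 35 -> NA
Op 5: route key 47: none >= 47, wrap to smallest pos 35 -> NA
Op 6: route key 92: none >= 92, wrap to smallest pos 35 -> NA
Op 7: route key 20: smallest pos >= 20 is 35 -> NA
Op 8: route key 87: none >= 87, wrap to smallest pos 35 -> NA
Op 9: route key 1: smallest pos >= 1 is 35 -> NA
Op 10: add NB@61 -> ring=[35:NA,61:NB]
Op 11: add NC@98 -> ring=[35:NA,61:NB,98:NC]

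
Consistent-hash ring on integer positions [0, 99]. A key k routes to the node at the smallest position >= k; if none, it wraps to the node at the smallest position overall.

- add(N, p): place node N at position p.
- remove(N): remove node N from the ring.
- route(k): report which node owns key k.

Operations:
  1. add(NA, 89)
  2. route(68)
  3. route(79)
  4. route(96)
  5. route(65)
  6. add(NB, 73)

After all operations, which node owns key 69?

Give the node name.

Op 1: add NA@89 -> ring=[89:NA]
Op 2: route key 68: smallest pos >= 68 is 89 -> NA
Op 3: route key 79: smallest pos >= 79 is 89 -> NA
Op 4: route key 96: none >= 96, wrap to smallest pos 89 -> NA
Op 5: route key 65: smallest pos >= 65 is 89 -> NA
Op 6: add NB@73 -> ring=[73:NB,89:NA]
Final route key 69: smallest pos >= 69 is 73 -> NB

Answer: NB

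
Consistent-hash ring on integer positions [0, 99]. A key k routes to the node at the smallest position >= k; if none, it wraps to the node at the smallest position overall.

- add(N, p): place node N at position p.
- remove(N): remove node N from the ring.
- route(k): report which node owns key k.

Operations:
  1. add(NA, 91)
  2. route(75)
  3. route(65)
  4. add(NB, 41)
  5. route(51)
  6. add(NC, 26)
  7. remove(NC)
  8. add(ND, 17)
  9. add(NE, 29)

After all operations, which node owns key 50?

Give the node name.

Op 1: add NA@91 -> ring=[91:NA]
Op 2: route key 75: smallest pos >= 75 is 91 -> NA
Op 3: route key 65: smallest pos >= 65 is 91 -> NA
Op 4: add NB@41 -> ring=[41:NB,91:NA]
Op 5: route key 51: smallest pos >= 51 is 91 -> NA
Op 6: add NC@26 -> ring=[26:NC,41:NB,91:NA]
Op 7: remove NC -> ring=[41:NB,91:NA]
Op 8: add ND@17 -> ring=[17:ND,41:NB,91:NA]
Op 9: add NE@29 -> ring=[17:ND,29:NE,41:NB,91:NA]
Final route key 50: smallest pos >= 50 is 91 -> NA

Answer: NA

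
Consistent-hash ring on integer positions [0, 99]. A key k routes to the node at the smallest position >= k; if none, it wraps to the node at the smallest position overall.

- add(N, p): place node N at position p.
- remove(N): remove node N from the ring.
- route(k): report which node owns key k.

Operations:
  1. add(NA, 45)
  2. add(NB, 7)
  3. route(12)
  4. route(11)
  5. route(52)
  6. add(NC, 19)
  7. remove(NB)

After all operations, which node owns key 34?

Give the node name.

Op 1: add NA@45 -> ring=[45:NA]
Op 2: add NB@7 -> ring=[7:NB,45:NA]
Op 3: route key 12: smallest pos >= 12 is 45 -> NA
Op 4: route key 11: smallest pos >= 11 is 45 -> NA
Op 5: route key 52: none >= 52, wrap to smallest pos 7 -> NB
Op 6: add NC@19 -> ring=[7:NB,19:NC,45:NA]
Op 7: remove NB -> ring=[19:NC,45:NA]
Final route key 34: smallest pos >= 34 is 45 -> NA

Answer: NA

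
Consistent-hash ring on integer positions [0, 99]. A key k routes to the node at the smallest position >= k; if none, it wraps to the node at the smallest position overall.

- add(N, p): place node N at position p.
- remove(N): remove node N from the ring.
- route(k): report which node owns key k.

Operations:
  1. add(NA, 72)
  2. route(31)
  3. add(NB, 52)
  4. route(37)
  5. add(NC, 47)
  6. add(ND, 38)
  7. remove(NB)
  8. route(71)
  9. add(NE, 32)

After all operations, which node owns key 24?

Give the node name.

Op 1: add NA@72 -> ring=[72:NA]
Op 2: route key 31: smallest pos >= 31 is 72 -> NA
Op 3: add NB@52 -> ring=[52:NB,72:NA]
Op 4: route key 37: smallest pos >= 37 is 52 -> NB
Op 5: add NC@47 -> ring=[47:NC,52:NB,72:NA]
Op 6: add ND@38 -> ring=[38:ND,47:NC,52:NB,72:NA]
Op 7: remove NB -> ring=[38:ND,47:NC,72:NA]
Op 8: route key 71: smallest pos >= 71 is 72 -> NA
Op 9: add NE@32 -> ring=[32:NE,38:ND,47:NC,72:NA]
Final route key 24: smallest pos >= 24 is 32 -> NE

Answer: NE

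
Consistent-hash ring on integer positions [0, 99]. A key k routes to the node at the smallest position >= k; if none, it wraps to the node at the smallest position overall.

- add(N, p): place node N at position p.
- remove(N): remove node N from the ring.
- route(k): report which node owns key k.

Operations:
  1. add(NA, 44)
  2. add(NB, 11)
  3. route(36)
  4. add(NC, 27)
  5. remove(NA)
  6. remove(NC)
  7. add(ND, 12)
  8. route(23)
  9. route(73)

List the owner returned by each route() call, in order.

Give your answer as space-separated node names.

Op 1: add NA@44 -> ring=[44:NA]
Op 2: add NB@11 -> ring=[11:NB,44:NA]
Op 3: route key 36: smallest pos >= 36 is 44 -> NA
Op 4: add NC@27 -> ring=[11:NB,27:NC,44:NA]
Op 5: remove NA -> ring=[11:NB,27:NC]
Op 6: remove NC -> ring=[11:NB]
Op 7: add ND@12 -> ring=[11:NB,12:ND]
Op 8: route key 23: none >= 23, wrap to smallest pos 11 -> NB
Op 9: route key 73: none >= 73, wrap to smallest pos 11 -> NB

Answer: NA NB NB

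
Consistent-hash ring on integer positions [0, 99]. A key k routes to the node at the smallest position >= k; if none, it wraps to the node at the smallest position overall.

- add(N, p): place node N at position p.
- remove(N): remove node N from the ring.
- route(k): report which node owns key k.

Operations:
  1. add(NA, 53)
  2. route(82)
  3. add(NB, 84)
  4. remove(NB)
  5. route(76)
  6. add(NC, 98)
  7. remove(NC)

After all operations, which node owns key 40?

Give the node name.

Answer: NA

Derivation:
Op 1: add NA@53 -> ring=[53:NA]
Op 2: route key 82: none >= 82, wrap to smallest pos 53 -> NA
Op 3: add NB@84 -> ring=[53:NA,84:NB]
Op 4: remove NB -> ring=[53:NA]
Op 5: route key 76: none >= 76, wrap to smallest pos 53 -> NA
Op 6: add NC@98 -> ring=[53:NA,98:NC]
Op 7: remove NC -> ring=[53:NA]
Final route key 40: smallest pos >= 40 is 53 -> NA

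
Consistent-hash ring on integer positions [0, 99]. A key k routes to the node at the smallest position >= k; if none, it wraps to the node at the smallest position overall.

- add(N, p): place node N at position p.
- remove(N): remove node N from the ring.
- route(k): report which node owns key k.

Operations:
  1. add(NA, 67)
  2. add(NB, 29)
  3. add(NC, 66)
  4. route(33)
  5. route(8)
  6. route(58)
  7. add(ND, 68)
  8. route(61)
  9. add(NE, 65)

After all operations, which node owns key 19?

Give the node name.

Op 1: add NA@67 -> ring=[67:NA]
Op 2: add NB@29 -> ring=[29:NB,67:NA]
Op 3: add NC@66 -> ring=[29:NB,66:NC,67:NA]
Op 4: route key 33: smallest pos >= 33 is 66 -> NC
Op 5: route key 8: smallest pos >= 8 is 29 -> NB
Op 6: route key 58: smallest pos >= 58 is 66 -> NC
Op 7: add ND@68 -> ring=[29:NB,66:NC,67:NA,68:ND]
Op 8: route key 61: smallest pos >= 61 is 66 -> NC
Op 9: add NE@65 -> ring=[29:NB,65:NE,66:NC,67:NA,68:ND]
Final route key 19: smallest pos >= 19 is 29 -> NB

Answer: NB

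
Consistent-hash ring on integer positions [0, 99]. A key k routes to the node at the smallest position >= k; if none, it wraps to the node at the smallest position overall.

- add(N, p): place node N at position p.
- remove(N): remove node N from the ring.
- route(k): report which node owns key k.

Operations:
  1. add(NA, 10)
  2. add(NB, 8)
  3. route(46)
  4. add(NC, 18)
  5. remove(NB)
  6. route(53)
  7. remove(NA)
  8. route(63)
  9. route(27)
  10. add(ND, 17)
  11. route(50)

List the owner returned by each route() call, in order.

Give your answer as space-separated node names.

Answer: NB NA NC NC ND

Derivation:
Op 1: add NA@10 -> ring=[10:NA]
Op 2: add NB@8 -> ring=[8:NB,10:NA]
Op 3: route key 46: none >= 46, wrap to smallest pos 8 -> NB
Op 4: add NC@18 -> ring=[8:NB,10:NA,18:NC]
Op 5: remove NB -> ring=[10:NA,18:NC]
Op 6: route key 53: none >= 53, wrap to smallest pos 10 -> NA
Op 7: remove NA -> ring=[18:NC]
Op 8: route key 63: none >= 63, wrap to smallest pos 18 -> NC
Op 9: route key 27: none >= 27, wrap to smallest pos 18 -> NC
Op 10: add ND@17 -> ring=[17:ND,18:NC]
Op 11: route key 50: none >= 50, wrap to smallest pos 17 -> ND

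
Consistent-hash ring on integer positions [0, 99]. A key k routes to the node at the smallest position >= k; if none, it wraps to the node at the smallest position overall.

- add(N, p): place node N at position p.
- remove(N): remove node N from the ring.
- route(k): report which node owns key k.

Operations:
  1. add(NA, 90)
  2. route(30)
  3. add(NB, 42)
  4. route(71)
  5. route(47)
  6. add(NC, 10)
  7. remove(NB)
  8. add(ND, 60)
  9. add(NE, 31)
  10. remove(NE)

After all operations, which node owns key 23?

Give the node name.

Op 1: add NA@90 -> ring=[90:NA]
Op 2: route key 30: smallest pos >= 30 is 90 -> NA
Op 3: add NB@42 -> ring=[42:NB,90:NA]
Op 4: route key 71: smallest pos >= 71 is 90 -> NA
Op 5: route key 47: smallest pos >= 47 is 90 -> NA
Op 6: add NC@10 -> ring=[10:NC,42:NB,90:NA]
Op 7: remove NB -> ring=[10:NC,90:NA]
Op 8: add ND@60 -> ring=[10:NC,60:ND,90:NA]
Op 9: add NE@31 -> ring=[10:NC,31:NE,60:ND,90:NA]
Op 10: remove NE -> ring=[10:NC,60:ND,90:NA]
Final route key 23: smallest pos >= 23 is 60 -> ND

Answer: ND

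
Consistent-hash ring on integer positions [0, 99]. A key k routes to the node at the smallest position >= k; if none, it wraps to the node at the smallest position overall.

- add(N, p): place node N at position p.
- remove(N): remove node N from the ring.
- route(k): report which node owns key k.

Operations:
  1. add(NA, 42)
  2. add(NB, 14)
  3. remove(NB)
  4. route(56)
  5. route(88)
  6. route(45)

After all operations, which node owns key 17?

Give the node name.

Answer: NA

Derivation:
Op 1: add NA@42 -> ring=[42:NA]
Op 2: add NB@14 -> ring=[14:NB,42:NA]
Op 3: remove NB -> ring=[42:NA]
Op 4: route key 56: none >= 56, wrap to smallest pos 42 -> NA
Op 5: route key 88: none >= 88, wrap to smallest pos 42 -> NA
Op 6: route key 45: none >= 45, wrap to smallest pos 42 -> NA
Final route key 17: smallest pos >= 17 is 42 -> NA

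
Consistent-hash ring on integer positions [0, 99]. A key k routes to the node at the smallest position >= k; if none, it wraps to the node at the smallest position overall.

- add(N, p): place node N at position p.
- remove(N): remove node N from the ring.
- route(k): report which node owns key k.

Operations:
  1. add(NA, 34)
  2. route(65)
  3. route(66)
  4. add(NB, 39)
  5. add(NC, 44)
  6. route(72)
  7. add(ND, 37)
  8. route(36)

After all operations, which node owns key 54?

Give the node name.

Answer: NA

Derivation:
Op 1: add NA@34 -> ring=[34:NA]
Op 2: route key 65: none >= 65, wrap to smallest pos 34 -> NA
Op 3: route key 66: none >= 66, wrap to smallest pos 34 -> NA
Op 4: add NB@39 -> ring=[34:NA,39:NB]
Op 5: add NC@44 -> ring=[34:NA,39:NB,44:NC]
Op 6: route key 72: none >= 72, wrap to smallest pos 34 -> NA
Op 7: add ND@37 -> ring=[34:NA,37:ND,39:NB,44:NC]
Op 8: route key 36: smallest pos >= 36 is 37 -> ND
Final route key 54: none >= 54, wrap to smallest pos 34 -> NA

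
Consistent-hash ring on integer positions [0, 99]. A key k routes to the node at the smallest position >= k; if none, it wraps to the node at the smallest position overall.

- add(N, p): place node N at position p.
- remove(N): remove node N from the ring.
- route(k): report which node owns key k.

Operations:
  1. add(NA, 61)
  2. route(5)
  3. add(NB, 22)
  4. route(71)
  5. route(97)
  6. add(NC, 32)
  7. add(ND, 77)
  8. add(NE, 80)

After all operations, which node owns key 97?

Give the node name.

Answer: NB

Derivation:
Op 1: add NA@61 -> ring=[61:NA]
Op 2: route key 5: smallest pos >= 5 is 61 -> NA
Op 3: add NB@22 -> ring=[22:NB,61:NA]
Op 4: route key 71: none >= 71, wrap to smallest pos 22 -> NB
Op 5: route key 97: none >= 97, wrap to smallest pos 22 -> NB
Op 6: add NC@32 -> ring=[22:NB,32:NC,61:NA]
Op 7: add ND@77 -> ring=[22:NB,32:NC,61:NA,77:ND]
Op 8: add NE@80 -> ring=[22:NB,32:NC,61:NA,77:ND,80:NE]
Final route key 97: none >= 97, wrap to smallest pos 22 -> NB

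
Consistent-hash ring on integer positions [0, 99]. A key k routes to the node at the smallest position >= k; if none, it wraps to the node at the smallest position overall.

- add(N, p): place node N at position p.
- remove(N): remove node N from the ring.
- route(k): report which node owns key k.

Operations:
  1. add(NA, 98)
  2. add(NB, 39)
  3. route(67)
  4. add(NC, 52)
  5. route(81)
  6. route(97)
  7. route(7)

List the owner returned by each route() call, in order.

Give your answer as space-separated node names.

Op 1: add NA@98 -> ring=[98:NA]
Op 2: add NB@39 -> ring=[39:NB,98:NA]
Op 3: route key 67: smallest pos >= 67 is 98 -> NA
Op 4: add NC@52 -> ring=[39:NB,52:NC,98:NA]
Op 5: route key 81: smallest pos >= 81 is 98 -> NA
Op 6: route key 97: smallest pos >= 97 is 98 -> NA
Op 7: route key 7: smallest pos >= 7 is 39 -> NB

Answer: NA NA NA NB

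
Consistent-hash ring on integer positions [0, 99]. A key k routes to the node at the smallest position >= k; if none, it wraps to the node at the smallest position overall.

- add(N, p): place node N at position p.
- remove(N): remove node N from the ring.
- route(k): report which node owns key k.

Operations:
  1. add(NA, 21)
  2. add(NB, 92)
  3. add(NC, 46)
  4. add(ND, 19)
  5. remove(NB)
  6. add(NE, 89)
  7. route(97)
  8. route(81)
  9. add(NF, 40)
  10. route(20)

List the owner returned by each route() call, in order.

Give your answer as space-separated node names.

Answer: ND NE NA

Derivation:
Op 1: add NA@21 -> ring=[21:NA]
Op 2: add NB@92 -> ring=[21:NA,92:NB]
Op 3: add NC@46 -> ring=[21:NA,46:NC,92:NB]
Op 4: add ND@19 -> ring=[19:ND,21:NA,46:NC,92:NB]
Op 5: remove NB -> ring=[19:ND,21:NA,46:NC]
Op 6: add NE@89 -> ring=[19:ND,21:NA,46:NC,89:NE]
Op 7: route key 97: none >= 97, wrap to smallest pos 19 -> ND
Op 8: route key 81: smallest pos >= 81 is 89 -> NE
Op 9: add NF@40 -> ring=[19:ND,21:NA,40:NF,46:NC,89:NE]
Op 10: route key 20: smallest pos >= 20 is 21 -> NA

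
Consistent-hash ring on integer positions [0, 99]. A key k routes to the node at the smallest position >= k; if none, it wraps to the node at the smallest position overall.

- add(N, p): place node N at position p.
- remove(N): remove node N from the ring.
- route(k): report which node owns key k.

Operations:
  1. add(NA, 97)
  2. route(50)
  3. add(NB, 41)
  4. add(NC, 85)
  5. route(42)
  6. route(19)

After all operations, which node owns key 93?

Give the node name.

Op 1: add NA@97 -> ring=[97:NA]
Op 2: route key 50: smallest pos >= 50 is 97 -> NA
Op 3: add NB@41 -> ring=[41:NB,97:NA]
Op 4: add NC@85 -> ring=[41:NB,85:NC,97:NA]
Op 5: route key 42: smallest pos >= 42 is 85 -> NC
Op 6: route key 19: smallest pos >= 19 is 41 -> NB
Final route key 93: smallest pos >= 93 is 97 -> NA

Answer: NA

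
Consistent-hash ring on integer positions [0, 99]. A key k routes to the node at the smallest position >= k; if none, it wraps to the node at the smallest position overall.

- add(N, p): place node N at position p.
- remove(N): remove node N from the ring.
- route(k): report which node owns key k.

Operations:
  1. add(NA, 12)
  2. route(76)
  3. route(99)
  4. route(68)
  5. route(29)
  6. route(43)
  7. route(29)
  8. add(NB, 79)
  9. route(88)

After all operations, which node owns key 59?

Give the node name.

Op 1: add NA@12 -> ring=[12:NA]
Op 2: route key 76: none >= 76, wrap to smallest pos 12 -> NA
Op 3: route key 99: none >= 99, wrap to smallest pos 12 -> NA
Op 4: route key 68: none >= 68, wrap to smallest pos 12 -> NA
Op 5: route key 29: none >= 29, wrap to smallest pos 12 -> NA
Op 6: route key 43: none >= 43, wrap to smallest pos 12 -> NA
Op 7: route key 29: none >= 29, wrap to smallest pos 12 -> NA
Op 8: add NB@79 -> ring=[12:NA,79:NB]
Op 9: route key 88: none >= 88, wrap to smallest pos 12 -> NA
Final route key 59: smallest pos >= 59 is 79 -> NB

Answer: NB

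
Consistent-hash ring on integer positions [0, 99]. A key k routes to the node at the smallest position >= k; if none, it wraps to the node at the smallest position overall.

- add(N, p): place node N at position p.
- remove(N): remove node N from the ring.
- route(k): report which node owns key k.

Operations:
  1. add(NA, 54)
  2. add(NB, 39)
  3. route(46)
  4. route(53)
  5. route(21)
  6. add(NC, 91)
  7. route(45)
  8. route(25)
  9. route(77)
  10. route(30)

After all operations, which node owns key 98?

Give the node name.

Answer: NB

Derivation:
Op 1: add NA@54 -> ring=[54:NA]
Op 2: add NB@39 -> ring=[39:NB,54:NA]
Op 3: route key 46: smallest pos >= 46 is 54 -> NA
Op 4: route key 53: smallest pos >= 53 is 54 -> NA
Op 5: route key 21: smallest pos >= 21 is 39 -> NB
Op 6: add NC@91 -> ring=[39:NB,54:NA,91:NC]
Op 7: route key 45: smallest pos >= 45 is 54 -> NA
Op 8: route key 25: smallest pos >= 25 is 39 -> NB
Op 9: route key 77: smallest pos >= 77 is 91 -> NC
Op 10: route key 30: smallest pos >= 30 is 39 -> NB
Final route key 98: none >= 98, wrap to smallest pos 39 -> NB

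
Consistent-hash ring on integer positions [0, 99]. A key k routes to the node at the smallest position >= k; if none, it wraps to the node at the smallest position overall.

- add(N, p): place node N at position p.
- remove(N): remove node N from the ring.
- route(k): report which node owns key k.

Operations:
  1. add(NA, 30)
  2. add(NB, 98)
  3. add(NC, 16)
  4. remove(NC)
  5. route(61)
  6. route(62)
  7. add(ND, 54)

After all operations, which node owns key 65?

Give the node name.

Op 1: add NA@30 -> ring=[30:NA]
Op 2: add NB@98 -> ring=[30:NA,98:NB]
Op 3: add NC@16 -> ring=[16:NC,30:NA,98:NB]
Op 4: remove NC -> ring=[30:NA,98:NB]
Op 5: route key 61: smallest pos >= 61 is 98 -> NB
Op 6: route key 62: smallest pos >= 62 is 98 -> NB
Op 7: add ND@54 -> ring=[30:NA,54:ND,98:NB]
Final route key 65: smallest pos >= 65 is 98 -> NB

Answer: NB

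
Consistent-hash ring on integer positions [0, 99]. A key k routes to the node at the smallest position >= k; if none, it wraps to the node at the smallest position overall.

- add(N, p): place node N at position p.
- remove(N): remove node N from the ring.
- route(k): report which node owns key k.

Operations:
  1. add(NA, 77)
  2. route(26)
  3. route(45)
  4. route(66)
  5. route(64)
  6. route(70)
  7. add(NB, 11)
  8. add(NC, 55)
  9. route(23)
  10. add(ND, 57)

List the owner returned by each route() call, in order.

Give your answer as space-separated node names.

Op 1: add NA@77 -> ring=[77:NA]
Op 2: route key 26: smallest pos >= 26 is 77 -> NA
Op 3: route key 45: smallest pos >= 45 is 77 -> NA
Op 4: route key 66: smallest pos >= 66 is 77 -> NA
Op 5: route key 64: smallest pos >= 64 is 77 -> NA
Op 6: route key 70: smallest pos >= 70 is 77 -> NA
Op 7: add NB@11 -> ring=[11:NB,77:NA]
Op 8: add NC@55 -> ring=[11:NB,55:NC,77:NA]
Op 9: route key 23: smallest pos >= 23 is 55 -> NC
Op 10: add ND@57 -> ring=[11:NB,55:NC,57:ND,77:NA]

Answer: NA NA NA NA NA NC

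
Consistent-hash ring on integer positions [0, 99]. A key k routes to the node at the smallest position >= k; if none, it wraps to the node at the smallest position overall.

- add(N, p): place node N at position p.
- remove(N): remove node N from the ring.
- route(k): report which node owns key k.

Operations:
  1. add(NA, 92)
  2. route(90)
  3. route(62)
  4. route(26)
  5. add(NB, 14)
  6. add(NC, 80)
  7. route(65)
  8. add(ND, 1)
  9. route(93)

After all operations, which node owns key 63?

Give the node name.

Op 1: add NA@92 -> ring=[92:NA]
Op 2: route key 90: smallest pos >= 90 is 92 -> NA
Op 3: route key 62: smallest pos >= 62 is 92 -> NA
Op 4: route key 26: smallest pos >= 26 is 92 -> NA
Op 5: add NB@14 -> ring=[14:NB,92:NA]
Op 6: add NC@80 -> ring=[14:NB,80:NC,92:NA]
Op 7: route key 65: smallest pos >= 65 is 80 -> NC
Op 8: add ND@1 -> ring=[1:ND,14:NB,80:NC,92:NA]
Op 9: route key 93: none >= 93, wrap to smallest pos 1 -> ND
Final route key 63: smallest pos >= 63 is 80 -> NC

Answer: NC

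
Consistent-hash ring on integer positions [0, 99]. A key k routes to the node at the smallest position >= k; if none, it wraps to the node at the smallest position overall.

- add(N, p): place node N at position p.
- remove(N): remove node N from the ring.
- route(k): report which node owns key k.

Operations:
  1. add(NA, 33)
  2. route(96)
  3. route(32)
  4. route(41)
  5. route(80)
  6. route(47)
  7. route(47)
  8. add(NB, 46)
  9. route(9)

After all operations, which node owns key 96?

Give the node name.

Op 1: add NA@33 -> ring=[33:NA]
Op 2: route key 96: none >= 96, wrap to smallest pos 33 -> NA
Op 3: route key 32: smallest pos >= 32 is 33 -> NA
Op 4: route key 41: none >= 41, wrap to smallest pos 33 -> NA
Op 5: route key 80: none >= 80, wrap to smallest pos 33 -> NA
Op 6: route key 47: none >= 47, wrap to smallest pos 33 -> NA
Op 7: route key 47: none >= 47, wrap to smallest pos 33 -> NA
Op 8: add NB@46 -> ring=[33:NA,46:NB]
Op 9: route key 9: smallest pos >= 9 is 33 -> NA
Final route key 96: none >= 96, wrap to smallest pos 33 -> NA

Answer: NA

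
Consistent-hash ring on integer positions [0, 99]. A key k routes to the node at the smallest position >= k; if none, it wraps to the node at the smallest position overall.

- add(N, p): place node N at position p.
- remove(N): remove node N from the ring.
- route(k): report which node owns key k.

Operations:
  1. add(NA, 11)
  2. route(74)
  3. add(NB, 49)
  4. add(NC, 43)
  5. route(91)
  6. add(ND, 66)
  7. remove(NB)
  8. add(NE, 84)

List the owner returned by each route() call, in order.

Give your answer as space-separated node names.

Op 1: add NA@11 -> ring=[11:NA]
Op 2: route key 74: none >= 74, wrap to smallest pos 11 -> NA
Op 3: add NB@49 -> ring=[11:NA,49:NB]
Op 4: add NC@43 -> ring=[11:NA,43:NC,49:NB]
Op 5: route key 91: none >= 91, wrap to smallest pos 11 -> NA
Op 6: add ND@66 -> ring=[11:NA,43:NC,49:NB,66:ND]
Op 7: remove NB -> ring=[11:NA,43:NC,66:ND]
Op 8: add NE@84 -> ring=[11:NA,43:NC,66:ND,84:NE]

Answer: NA NA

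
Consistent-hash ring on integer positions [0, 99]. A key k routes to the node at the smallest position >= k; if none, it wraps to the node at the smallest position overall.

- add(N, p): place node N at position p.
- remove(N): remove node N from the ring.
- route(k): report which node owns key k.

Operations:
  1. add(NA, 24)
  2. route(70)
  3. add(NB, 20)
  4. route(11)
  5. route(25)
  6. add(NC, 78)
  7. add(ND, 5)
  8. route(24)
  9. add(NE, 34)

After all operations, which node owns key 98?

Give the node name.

Answer: ND

Derivation:
Op 1: add NA@24 -> ring=[24:NA]
Op 2: route key 70: none >= 70, wrap to smallest pos 24 -> NA
Op 3: add NB@20 -> ring=[20:NB,24:NA]
Op 4: route key 11: smallest pos >= 11 is 20 -> NB
Op 5: route key 25: none >= 25, wrap to smallest pos 20 -> NB
Op 6: add NC@78 -> ring=[20:NB,24:NA,78:NC]
Op 7: add ND@5 -> ring=[5:ND,20:NB,24:NA,78:NC]
Op 8: route key 24: smallest pos >= 24 is 24 -> NA
Op 9: add NE@34 -> ring=[5:ND,20:NB,24:NA,34:NE,78:NC]
Final route key 98: none >= 98, wrap to smallest pos 5 -> ND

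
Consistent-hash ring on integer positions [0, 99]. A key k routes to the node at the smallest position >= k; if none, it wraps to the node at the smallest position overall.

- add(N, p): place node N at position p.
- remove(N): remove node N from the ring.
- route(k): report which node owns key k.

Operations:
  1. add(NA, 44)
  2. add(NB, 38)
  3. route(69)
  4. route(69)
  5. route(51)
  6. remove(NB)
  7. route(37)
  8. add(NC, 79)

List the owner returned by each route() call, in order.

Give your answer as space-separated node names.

Op 1: add NA@44 -> ring=[44:NA]
Op 2: add NB@38 -> ring=[38:NB,44:NA]
Op 3: route key 69: none >= 69, wrap to smallest pos 38 -> NB
Op 4: route key 69: none >= 69, wrap to smallest pos 38 -> NB
Op 5: route key 51: none >= 51, wrap to smallest pos 38 -> NB
Op 6: remove NB -> ring=[44:NA]
Op 7: route key 37: smallest pos >= 37 is 44 -> NA
Op 8: add NC@79 -> ring=[44:NA,79:NC]

Answer: NB NB NB NA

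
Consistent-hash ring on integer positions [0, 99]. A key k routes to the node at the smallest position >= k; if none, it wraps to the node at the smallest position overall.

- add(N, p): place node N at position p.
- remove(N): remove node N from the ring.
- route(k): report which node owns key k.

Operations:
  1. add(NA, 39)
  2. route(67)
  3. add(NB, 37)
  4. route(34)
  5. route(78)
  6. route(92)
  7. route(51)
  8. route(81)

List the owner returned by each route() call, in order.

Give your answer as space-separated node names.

Op 1: add NA@39 -> ring=[39:NA]
Op 2: route key 67: none >= 67, wrap to smallest pos 39 -> NA
Op 3: add NB@37 -> ring=[37:NB,39:NA]
Op 4: route key 34: smallest pos >= 34 is 37 -> NB
Op 5: route key 78: none >= 78, wrap to smallest pos 37 -> NB
Op 6: route key 92: none >= 92, wrap to smallest pos 37 -> NB
Op 7: route key 51: none >= 51, wrap to smallest pos 37 -> NB
Op 8: route key 81: none >= 81, wrap to smallest pos 37 -> NB

Answer: NA NB NB NB NB NB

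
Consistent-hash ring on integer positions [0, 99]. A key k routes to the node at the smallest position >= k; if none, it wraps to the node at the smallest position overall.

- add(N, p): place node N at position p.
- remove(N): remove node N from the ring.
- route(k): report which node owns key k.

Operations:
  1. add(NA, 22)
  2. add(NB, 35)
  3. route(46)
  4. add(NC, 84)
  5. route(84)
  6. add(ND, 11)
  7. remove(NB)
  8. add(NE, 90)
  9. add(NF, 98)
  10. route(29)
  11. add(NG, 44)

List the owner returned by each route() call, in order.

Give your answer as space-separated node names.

Op 1: add NA@22 -> ring=[22:NA]
Op 2: add NB@35 -> ring=[22:NA,35:NB]
Op 3: route key 46: none >= 46, wrap to smallest pos 22 -> NA
Op 4: add NC@84 -> ring=[22:NA,35:NB,84:NC]
Op 5: route key 84: smallest pos >= 84 is 84 -> NC
Op 6: add ND@11 -> ring=[11:ND,22:NA,35:NB,84:NC]
Op 7: remove NB -> ring=[11:ND,22:NA,84:NC]
Op 8: add NE@90 -> ring=[11:ND,22:NA,84:NC,90:NE]
Op 9: add NF@98 -> ring=[11:ND,22:NA,84:NC,90:NE,98:NF]
Op 10: route key 29: smallest pos >= 29 is 84 -> NC
Op 11: add NG@44 -> ring=[11:ND,22:NA,44:NG,84:NC,90:NE,98:NF]

Answer: NA NC NC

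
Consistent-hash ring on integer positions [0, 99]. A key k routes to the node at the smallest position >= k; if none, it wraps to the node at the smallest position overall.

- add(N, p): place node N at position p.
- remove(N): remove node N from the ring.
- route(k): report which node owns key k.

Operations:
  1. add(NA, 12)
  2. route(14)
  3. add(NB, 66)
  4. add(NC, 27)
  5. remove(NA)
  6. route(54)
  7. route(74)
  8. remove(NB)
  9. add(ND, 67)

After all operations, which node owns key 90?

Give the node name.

Op 1: add NA@12 -> ring=[12:NA]
Op 2: route key 14: none >= 14, wrap to smallest pos 12 -> NA
Op 3: add NB@66 -> ring=[12:NA,66:NB]
Op 4: add NC@27 -> ring=[12:NA,27:NC,66:NB]
Op 5: remove NA -> ring=[27:NC,66:NB]
Op 6: route key 54: smallest pos >= 54 is 66 -> NB
Op 7: route key 74: none >= 74, wrap to smallest pos 27 -> NC
Op 8: remove NB -> ring=[27:NC]
Op 9: add ND@67 -> ring=[27:NC,67:ND]
Final route key 90: none >= 90, wrap to smallest pos 27 -> NC

Answer: NC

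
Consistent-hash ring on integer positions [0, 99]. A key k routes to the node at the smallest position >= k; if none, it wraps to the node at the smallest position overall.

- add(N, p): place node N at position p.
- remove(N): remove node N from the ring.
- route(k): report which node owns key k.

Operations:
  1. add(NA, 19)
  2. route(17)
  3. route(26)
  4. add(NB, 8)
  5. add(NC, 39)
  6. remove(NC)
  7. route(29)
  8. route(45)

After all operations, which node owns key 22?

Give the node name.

Answer: NB

Derivation:
Op 1: add NA@19 -> ring=[19:NA]
Op 2: route key 17: smallest pos >= 17 is 19 -> NA
Op 3: route key 26: none >= 26, wrap to smallest pos 19 -> NA
Op 4: add NB@8 -> ring=[8:NB,19:NA]
Op 5: add NC@39 -> ring=[8:NB,19:NA,39:NC]
Op 6: remove NC -> ring=[8:NB,19:NA]
Op 7: route key 29: none >= 29, wrap to smallest pos 8 -> NB
Op 8: route key 45: none >= 45, wrap to smallest pos 8 -> NB
Final route key 22: none >= 22, wrap to smallest pos 8 -> NB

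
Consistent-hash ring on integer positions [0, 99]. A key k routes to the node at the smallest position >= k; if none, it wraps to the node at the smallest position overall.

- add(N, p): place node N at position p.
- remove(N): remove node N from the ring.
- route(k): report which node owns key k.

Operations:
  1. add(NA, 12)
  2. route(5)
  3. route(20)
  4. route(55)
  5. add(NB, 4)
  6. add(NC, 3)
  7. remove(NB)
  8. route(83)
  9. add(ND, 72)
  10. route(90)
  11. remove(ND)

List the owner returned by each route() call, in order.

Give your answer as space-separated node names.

Op 1: add NA@12 -> ring=[12:NA]
Op 2: route key 5: smallest pos >= 5 is 12 -> NA
Op 3: route key 20: none >= 20, wrap to smallest pos 12 -> NA
Op 4: route key 55: none >= 55, wrap to smallest pos 12 -> NA
Op 5: add NB@4 -> ring=[4:NB,12:NA]
Op 6: add NC@3 -> ring=[3:NC,4:NB,12:NA]
Op 7: remove NB -> ring=[3:NC,12:NA]
Op 8: route key 83: none >= 83, wrap to smallest pos 3 -> NC
Op 9: add ND@72 -> ring=[3:NC,12:NA,72:ND]
Op 10: route key 90: none >= 90, wrap to smallest pos 3 -> NC
Op 11: remove ND -> ring=[3:NC,12:NA]

Answer: NA NA NA NC NC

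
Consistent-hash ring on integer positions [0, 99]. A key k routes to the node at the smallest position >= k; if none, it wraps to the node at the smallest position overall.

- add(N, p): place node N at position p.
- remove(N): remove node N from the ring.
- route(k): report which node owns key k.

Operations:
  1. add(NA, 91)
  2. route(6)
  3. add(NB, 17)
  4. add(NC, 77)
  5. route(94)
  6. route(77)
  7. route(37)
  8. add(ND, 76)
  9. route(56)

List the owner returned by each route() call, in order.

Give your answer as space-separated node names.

Answer: NA NB NC NC ND

Derivation:
Op 1: add NA@91 -> ring=[91:NA]
Op 2: route key 6: smallest pos >= 6 is 91 -> NA
Op 3: add NB@17 -> ring=[17:NB,91:NA]
Op 4: add NC@77 -> ring=[17:NB,77:NC,91:NA]
Op 5: route key 94: none >= 94, wrap to smallest pos 17 -> NB
Op 6: route key 77: smallest pos >= 77 is 77 -> NC
Op 7: route key 37: smallest pos >= 37 is 77 -> NC
Op 8: add ND@76 -> ring=[17:NB,76:ND,77:NC,91:NA]
Op 9: route key 56: smallest pos >= 56 is 76 -> ND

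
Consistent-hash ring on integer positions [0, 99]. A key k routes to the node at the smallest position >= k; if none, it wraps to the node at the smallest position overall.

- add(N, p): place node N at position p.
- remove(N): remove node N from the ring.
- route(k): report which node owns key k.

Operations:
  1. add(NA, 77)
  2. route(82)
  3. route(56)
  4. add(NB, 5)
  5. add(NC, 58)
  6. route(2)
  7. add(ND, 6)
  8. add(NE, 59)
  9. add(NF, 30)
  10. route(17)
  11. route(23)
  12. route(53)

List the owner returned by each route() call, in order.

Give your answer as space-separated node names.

Answer: NA NA NB NF NF NC

Derivation:
Op 1: add NA@77 -> ring=[77:NA]
Op 2: route key 82: none >= 82, wrap to smallest pos 77 -> NA
Op 3: route key 56: smallest pos >= 56 is 77 -> NA
Op 4: add NB@5 -> ring=[5:NB,77:NA]
Op 5: add NC@58 -> ring=[5:NB,58:NC,77:NA]
Op 6: route key 2: smallest pos >= 2 is 5 -> NB
Op 7: add ND@6 -> ring=[5:NB,6:ND,58:NC,77:NA]
Op 8: add NE@59 -> ring=[5:NB,6:ND,58:NC,59:NE,77:NA]
Op 9: add NF@30 -> ring=[5:NB,6:ND,30:NF,58:NC,59:NE,77:NA]
Op 10: route key 17: smallest pos >= 17 is 30 -> NF
Op 11: route key 23: smallest pos >= 23 is 30 -> NF
Op 12: route key 53: smallest pos >= 53 is 58 -> NC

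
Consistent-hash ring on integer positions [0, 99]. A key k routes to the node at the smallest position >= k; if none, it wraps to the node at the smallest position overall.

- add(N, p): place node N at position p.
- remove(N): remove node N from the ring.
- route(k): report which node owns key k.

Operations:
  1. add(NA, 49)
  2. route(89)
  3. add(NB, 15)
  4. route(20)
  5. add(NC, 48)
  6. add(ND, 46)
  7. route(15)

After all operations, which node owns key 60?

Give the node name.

Op 1: add NA@49 -> ring=[49:NA]
Op 2: route key 89: none >= 89, wrap to smallest pos 49 -> NA
Op 3: add NB@15 -> ring=[15:NB,49:NA]
Op 4: route key 20: smallest pos >= 20 is 49 -> NA
Op 5: add NC@48 -> ring=[15:NB,48:NC,49:NA]
Op 6: add ND@46 -> ring=[15:NB,46:ND,48:NC,49:NA]
Op 7: route key 15: smallest pos >= 15 is 15 -> NB
Final route key 60: none >= 60, wrap to smallest pos 15 -> NB

Answer: NB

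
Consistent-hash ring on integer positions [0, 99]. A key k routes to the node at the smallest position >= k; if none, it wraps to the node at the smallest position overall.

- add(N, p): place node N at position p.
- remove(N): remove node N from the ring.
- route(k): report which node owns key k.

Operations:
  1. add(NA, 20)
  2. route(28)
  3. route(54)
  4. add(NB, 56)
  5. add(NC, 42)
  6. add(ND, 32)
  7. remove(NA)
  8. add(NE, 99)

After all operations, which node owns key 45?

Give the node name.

Op 1: add NA@20 -> ring=[20:NA]
Op 2: route key 28: none >= 28, wrap to smallest pos 20 -> NA
Op 3: route key 54: none >= 54, wrap to smallest pos 20 -> NA
Op 4: add NB@56 -> ring=[20:NA,56:NB]
Op 5: add NC@42 -> ring=[20:NA,42:NC,56:NB]
Op 6: add ND@32 -> ring=[20:NA,32:ND,42:NC,56:NB]
Op 7: remove NA -> ring=[32:ND,42:NC,56:NB]
Op 8: add NE@99 -> ring=[32:ND,42:NC,56:NB,99:NE]
Final route key 45: smallest pos >= 45 is 56 -> NB

Answer: NB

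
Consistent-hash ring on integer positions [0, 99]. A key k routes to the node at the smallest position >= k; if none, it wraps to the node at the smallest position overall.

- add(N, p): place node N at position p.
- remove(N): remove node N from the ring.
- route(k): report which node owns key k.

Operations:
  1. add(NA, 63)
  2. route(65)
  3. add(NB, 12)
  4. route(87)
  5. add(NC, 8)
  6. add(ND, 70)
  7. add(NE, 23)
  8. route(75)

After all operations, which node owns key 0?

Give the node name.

Answer: NC

Derivation:
Op 1: add NA@63 -> ring=[63:NA]
Op 2: route key 65: none >= 65, wrap to smallest pos 63 -> NA
Op 3: add NB@12 -> ring=[12:NB,63:NA]
Op 4: route key 87: none >= 87, wrap to smallest pos 12 -> NB
Op 5: add NC@8 -> ring=[8:NC,12:NB,63:NA]
Op 6: add ND@70 -> ring=[8:NC,12:NB,63:NA,70:ND]
Op 7: add NE@23 -> ring=[8:NC,12:NB,23:NE,63:NA,70:ND]
Op 8: route key 75: none >= 75, wrap to smallest pos 8 -> NC
Final route key 0: smallest pos >= 0 is 8 -> NC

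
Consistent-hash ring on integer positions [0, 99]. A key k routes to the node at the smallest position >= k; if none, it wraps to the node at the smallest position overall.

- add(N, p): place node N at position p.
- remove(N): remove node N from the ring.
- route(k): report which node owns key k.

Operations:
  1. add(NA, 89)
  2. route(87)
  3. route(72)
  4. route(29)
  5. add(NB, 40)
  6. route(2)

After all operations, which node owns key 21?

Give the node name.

Op 1: add NA@89 -> ring=[89:NA]
Op 2: route key 87: smallest pos >= 87 is 89 -> NA
Op 3: route key 72: smallest pos >= 72 is 89 -> NA
Op 4: route key 29: smallest pos >= 29 is 89 -> NA
Op 5: add NB@40 -> ring=[40:NB,89:NA]
Op 6: route key 2: smallest pos >= 2 is 40 -> NB
Final route key 21: smallest pos >= 21 is 40 -> NB

Answer: NB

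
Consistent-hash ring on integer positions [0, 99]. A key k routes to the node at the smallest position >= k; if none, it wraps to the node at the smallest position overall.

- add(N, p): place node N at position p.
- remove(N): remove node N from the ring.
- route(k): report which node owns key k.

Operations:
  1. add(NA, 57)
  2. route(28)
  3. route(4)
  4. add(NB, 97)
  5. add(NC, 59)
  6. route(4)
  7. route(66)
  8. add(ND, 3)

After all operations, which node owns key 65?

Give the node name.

Op 1: add NA@57 -> ring=[57:NA]
Op 2: route key 28: smallest pos >= 28 is 57 -> NA
Op 3: route key 4: smallest pos >= 4 is 57 -> NA
Op 4: add NB@97 -> ring=[57:NA,97:NB]
Op 5: add NC@59 -> ring=[57:NA,59:NC,97:NB]
Op 6: route key 4: smallest pos >= 4 is 57 -> NA
Op 7: route key 66: smallest pos >= 66 is 97 -> NB
Op 8: add ND@3 -> ring=[3:ND,57:NA,59:NC,97:NB]
Final route key 65: smallest pos >= 65 is 97 -> NB

Answer: NB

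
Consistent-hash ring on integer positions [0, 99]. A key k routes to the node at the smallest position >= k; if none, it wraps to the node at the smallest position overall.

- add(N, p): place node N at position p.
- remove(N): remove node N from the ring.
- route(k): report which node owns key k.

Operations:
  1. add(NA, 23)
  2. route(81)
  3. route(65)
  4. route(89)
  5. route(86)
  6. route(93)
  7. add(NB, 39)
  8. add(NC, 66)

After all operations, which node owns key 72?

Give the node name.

Answer: NA

Derivation:
Op 1: add NA@23 -> ring=[23:NA]
Op 2: route key 81: none >= 81, wrap to smallest pos 23 -> NA
Op 3: route key 65: none >= 65, wrap to smallest pos 23 -> NA
Op 4: route key 89: none >= 89, wrap to smallest pos 23 -> NA
Op 5: route key 86: none >= 86, wrap to smallest pos 23 -> NA
Op 6: route key 93: none >= 93, wrap to smallest pos 23 -> NA
Op 7: add NB@39 -> ring=[23:NA,39:NB]
Op 8: add NC@66 -> ring=[23:NA,39:NB,66:NC]
Final route key 72: none >= 72, wrap to smallest pos 23 -> NA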